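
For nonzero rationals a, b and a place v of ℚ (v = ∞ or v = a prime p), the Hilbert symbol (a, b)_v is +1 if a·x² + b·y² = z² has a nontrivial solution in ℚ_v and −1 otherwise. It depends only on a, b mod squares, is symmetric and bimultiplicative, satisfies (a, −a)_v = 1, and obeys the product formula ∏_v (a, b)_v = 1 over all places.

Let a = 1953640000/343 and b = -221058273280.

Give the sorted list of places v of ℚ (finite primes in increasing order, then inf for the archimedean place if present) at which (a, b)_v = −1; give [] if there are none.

[2, 5, 13, 17]

Mod squares: a ≡ 7, b ≡ -1105. Check v ∈ {∞, 2, 5, 7, 13, 17}.
v=17: a=17^2·(≡6), b=17^3·(≡3) mod 17; (6|17)=-1, (3|17)=-1; (−1)^{2·3·8}·(-1)^3·(-1)^2 = -1.
v=13: a=13^2·(≡2), b=13^3·(≡5) mod 13; (2|13)=-1, (5|13)=-1; (−1)^{2·3·6}·(-1)^3·(-1)^2 = -1.
v=2: v_2(a)=6, v_2(b)=12; units ≡ 7, 7 (mod 8); ε·ε+αω+βω = 1·1+6·0+12·0 ≡ 1  ⇒  (a,b)_2 = -1.
v=5: a=5^4·(≡3), b=5^1·(≡4) mod 5; (3|5)=-1, (4|5)=+1; (−1)^{4·1·2}·(-1)^1·(+1)^4 = -1.
v=7: a=7^-3·(≡4), b=7^0·(≡2) mod 7; (4|7)=+1, (2|7)=+1; (−1)^{-3·0·3}·(+1)^0·(+1)^-3 = +1.
v=∞: 7 > 0 and -1105 < 0  ⇒  (a,b)_∞ = +1.
|Ram(7, -1105)| = 4, even; anisotropic at {2, 5, 13, 17}.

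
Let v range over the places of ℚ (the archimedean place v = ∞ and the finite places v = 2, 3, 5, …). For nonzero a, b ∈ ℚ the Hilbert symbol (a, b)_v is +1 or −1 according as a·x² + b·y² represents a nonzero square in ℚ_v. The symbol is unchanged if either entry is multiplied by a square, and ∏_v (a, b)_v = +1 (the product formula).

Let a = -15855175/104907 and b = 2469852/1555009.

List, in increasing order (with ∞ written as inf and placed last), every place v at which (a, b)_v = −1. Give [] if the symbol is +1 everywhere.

[2, 7]

Mod squares: a ≡ -21, b ≡ 7. Check v ∈ {∞, 2, 3, 5, 7, 11, 17, 29, 43}.
v=2: v_2(a)=0, v_2(b)=2; units ≡ 3, 7 (mod 8); ε·ε+αω+βω = 1·1+0·0+2·1 ≡ 1  ⇒  (a,b)_2 = -1.
v=11: a=11^-2·(≡3), b=11^2·(≡8) mod 11; (3|11)=+1, (8|11)=-1; (−1)^{-2·2·5}·(+1)^2·(-1)^-2 = +1.
v=7: a=7^3·(≡2), b=7^1·(≡1) mod 7; (2|7)=+1, (1|7)=+1; (−1)^{3·1·3}·(+1)^1·(+1)^3 = -1.
v=17: a=17^-2·(≡16), b=17^0·(≡12) mod 17; (16|17)=+1, (12|17)=-1; (−1)^{-2·0·8}·(+1)^0·(-1)^-2 = +1.
v=∞: -21 < 0 and 7 > 0  ⇒  (a,b)_∞ = +1.
v=3: a=3^-1·(≡2), b=3^6·(≡1) mod 3; (2|3)=-1, (1|3)=+1; (−1)^{-1·6·1}·(-1)^6·(+1)^-1 = +1.
v=5: a=5^2·(≡4), b=5^0·(≡3) mod 5; (4|5)=+1, (3|5)=-1; (−1)^{2·0·2}·(+1)^0·(-1)^2 = +1.
v=29: a=29^0·(≡10), b=29^-2·(≡7) mod 29; (10|29)=-1, (7|29)=+1; (−1)^{0·-2·14}·(-1)^-2·(+1)^0 = +1.
v=43: a=43^2·(≡8), b=43^-2·(≡33) mod 43; (8|43)=-1, (33|43)=-1; (−1)^{2·-2·21}·(-1)^-2·(-1)^2 = +1.
|Ram(-21, 7)| = 2, even; anisotropic at {2, 7}.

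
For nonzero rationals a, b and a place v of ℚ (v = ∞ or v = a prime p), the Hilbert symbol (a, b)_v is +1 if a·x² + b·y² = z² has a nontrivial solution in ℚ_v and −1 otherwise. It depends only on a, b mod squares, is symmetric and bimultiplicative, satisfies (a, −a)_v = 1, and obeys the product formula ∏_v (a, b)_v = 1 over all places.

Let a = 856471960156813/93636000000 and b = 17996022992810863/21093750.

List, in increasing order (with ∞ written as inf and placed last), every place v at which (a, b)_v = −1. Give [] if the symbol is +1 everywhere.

(a, b) ≡ (13, 42) mod (ℚ^×)²; places V = {2, 3, 5, 7, 11, 13, 17, 37, ∞}.
(a,b)_2: α=-8, β=-1; u≡5, v≡5 (mod 8); ε(u)ε(v)=0·0, αω(v)=-8·1, βω(u)=-1·1; sum ≡ 1  ⇒  -1.
(a,b)_3: α=-4, u≡1; β=-3, v≡2 (mod 3); (1|3)=+1, (2|3)=-1; sign (−1)^0·+1^-3·-1^-4 = +1.
(a,b)_∞: sgn(13)=+, sgn(42)=+, so +1.
(a,b)_13: α=1, u≡12; β=2, v≡3 (mod 13); (12|13)=+1, (3|13)=+1; sign (−1)^0·+1^2·+1^1 = +1.
(a,b)_11: α=4, u≡10; β=2, v≡3 (mod 11); (10|11)=-1, (3|11)=+1; sign (−1)^0·-1^2·+1^4 = +1.
(a,b)_5: α=-6, u≡2; β=-8, v≡2 (mod 5); (2|5)=-1, (2|5)=-1; sign (−1)^0·-1^-8·-1^-6 = +1.
(a,b)_37: α=4, u≡22; β=6, v≡5 (mod 37); (22|37)=-1, (5|37)=-1; sign (−1)^0·-1^6·-1^4 = +1.
(a,b)_17: α=-2, u≡2; β=0, v≡13 (mod 17); (2|17)=+1, (13|17)=+1; sign (−1)^0·+1^0·+1^-2 = +1.
(a,b)_7: α=4, u≡5; β=3, v≡5 (mod 7); (5|7)=-1, (5|7)=-1; sign (−1)^0·-1^3·-1^4 = -1.
(13, 42 / ℚ) ramifies at {2, 7}: a division algebra.

[2, 7]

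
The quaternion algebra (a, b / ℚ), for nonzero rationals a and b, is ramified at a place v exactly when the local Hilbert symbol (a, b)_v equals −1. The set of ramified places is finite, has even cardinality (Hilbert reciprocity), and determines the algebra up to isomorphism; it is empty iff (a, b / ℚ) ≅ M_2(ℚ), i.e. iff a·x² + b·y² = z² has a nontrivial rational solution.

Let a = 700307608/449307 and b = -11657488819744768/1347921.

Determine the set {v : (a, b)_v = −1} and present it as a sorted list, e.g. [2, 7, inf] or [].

[3, 7]

(a, b) ≡ (66, -7) mod (ℚ^×)²; places V = {2, 3, 7, 11, 13, 31, 43, ∞}.
(a,b)_3: α=-5, u≡1; β=-6, v≡2 (mod 3); (1|3)=+1, (2|3)=-1; sign (−1)^0·+1^-6·-1^-5 = -1.
(a,b)_13: α=2, u≡4; β=4, v≡5 (mod 13); (4|13)=+1, (5|13)=-1; sign (−1)^0·+1^4·-1^2 = +1.
(a,b)_11: α=1, u≡2; β=2, v≡4 (mod 11); (2|11)=-1, (4|11)=+1; sign (−1)^0·-1^2·+1^1 = +1.
(a,b)_2: α=3, β=12; u≡1, v≡1 (mod 8); ε(u)ε(v)=0·0, αω(v)=3·0, βω(u)=12·0; sum ≡ 0  ⇒  +1.
(a,b)_∞: sgn(66)=+, sgn(-7)=−, so +1.
(a,b)_31: α=2, u≡25; β=0, v≡26 (mod 31); (25|31)=+1, (26|31)=-1; sign (−1)^0·+1^0·-1^2 = +1.
(a,b)_43: α=-2, u≡36; β=-2, v≡23 (mod 43); (36|43)=+1, (23|43)=+1; sign (−1)^0·+1^-2·+1^-2 = +1.
(a,b)_7: α=2, u≡3; β=7, v≡5 (mod 7); (3|7)=-1, (5|7)=-1; sign (−1)^0·-1^7·-1^2 = -1.
Ram(66, -7) = {3, 7}; no ℚ_3-point on the conic.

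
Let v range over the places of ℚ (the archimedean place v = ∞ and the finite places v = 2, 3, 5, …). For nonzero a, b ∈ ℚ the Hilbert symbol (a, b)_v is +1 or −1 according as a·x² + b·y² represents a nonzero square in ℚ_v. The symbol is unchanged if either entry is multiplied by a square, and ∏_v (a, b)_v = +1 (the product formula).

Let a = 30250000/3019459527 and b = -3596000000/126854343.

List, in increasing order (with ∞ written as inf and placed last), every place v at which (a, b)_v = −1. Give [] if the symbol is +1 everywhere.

(a, b) ≡ (7, -6293) mod (ℚ^×)²; places V = {2, 3, 5, 7, 11, 23, 29, 31, 43, ∞}.
(a,b)_29: α=0, u≡13; β=1, v≡26 (mod 29); (13|29)=+1, (26|29)=-1; sign (−1)^0·+1^1·-1^0 = +1.
(a,b)_∞: sgn(7)=+, sgn(-6293)=−, so +1.
(a,b)_7: α=-3, u≡4; β=-1, v≡2 (mod 7); (4|7)=+1, (2|7)=+1; sign (−1)^1·+1^-1·+1^-3 = -1.
(a,b)_43: α=-2, u≡30; β=-2, v≡2 (mod 43); (30|43)=-1, (2|43)=-1; sign (−1)^0·-1^-2·-1^-2 = +1.
(a,b)_2: α=4, β=8; u≡7, v≡3 (mod 8); ε(u)ε(v)=1·1, αω(v)=4·1, βω(u)=8·0; sum ≡ 1  ⇒  -1.
(a,b)_3: α=-2, u≡1; β=-4, v≡1 (mod 3); (1|3)=+1, (1|3)=+1; sign (−1)^0·+1^-4·+1^-2 = +1.
(a,b)_23: α=-2, u≡14; β=0, v≡18 (mod 23); (14|23)=-1, (18|23)=+1; sign (−1)^0·-1^0·+1^-2 = +1.
(a,b)_11: α=2, u≡2; β=-2, v≡2 (mod 11); (2|11)=-1, (2|11)=-1; sign (−1)^0·-1^-2·-1^2 = +1.
(a,b)_5: α=6, u≡3; β=6, v≡2 (mod 5); (3|5)=-1, (2|5)=-1; sign (−1)^0·-1^6·-1^6 = +1.
(a,b)_31: α=0, u≡2; β=1, v≡25 (mod 31); (2|31)=+1, (25|31)=+1; sign (−1)^0·+1^1·+1^0 = +1.
Ram(7, -6293) = {2, 7}; no ℚ_2-point on the conic.

[2, 7]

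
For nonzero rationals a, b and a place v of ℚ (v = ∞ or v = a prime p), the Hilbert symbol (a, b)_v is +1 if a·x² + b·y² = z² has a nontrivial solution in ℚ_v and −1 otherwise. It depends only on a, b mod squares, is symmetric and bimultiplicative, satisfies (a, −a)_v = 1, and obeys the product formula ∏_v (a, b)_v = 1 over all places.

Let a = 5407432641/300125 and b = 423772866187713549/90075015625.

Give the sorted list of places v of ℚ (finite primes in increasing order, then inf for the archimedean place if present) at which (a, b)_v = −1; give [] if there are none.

[23, 41]

(a, b) ≡ (3126045, 69) mod (ℚ^×)²; places V = {2, 3, 5, 7, 13, 17, 23, 31, 41, ∞}.
(a,b)_3: α=3, u≡1; β=5, v≡2 (mod 3); (1|3)=+1, (2|3)=-1; sign (−1)^1·+1^5·-1^3 = +1.
(a,b)_13: α=1, u≡9; β=2, v≡4 (mod 13); (9|13)=+1, (4|13)=+1; sign (−1)^0·+1^2·+1^1 = +1.
(a,b)_∞: sgn(3126045)=+, sgn(69)=+, so +1.
(a,b)_2: α=0, β=0; u≡5, v≡5 (mod 8); ε(u)ε(v)=0·0, αω(v)=0·1, βω(u)=0·1; sum ≡ 0  ⇒  +1.
(a,b)_31: α=2, u≡25; β=4, v≡14 (mod 31); (25|31)=+1, (14|31)=+1; sign (−1)^0·+1^4·+1^2 = +1.
(a,b)_17: α=1, u≡16; β=2, v≡1 (mod 17); (16|17)=+1, (1|17)=+1; sign (−1)^0·+1^2·+1^1 = +1.
(a,b)_7: α=-4, u≡5; β=-8, v≡3 (mod 7); (5|7)=-1, (3|7)=-1; sign (−1)^0·-1^-8·-1^-4 = +1.
(a,b)_5: α=-3, u≡1; β=-6, v≡4 (mod 5); (1|5)=+1, (4|5)=+1; sign (−1)^0·+1^-6·+1^-3 = +1.
(a,b)_41: α=1, u≡34; β=2, v≡12 (mod 41); (34|41)=-1, (12|41)=-1; sign (−1)^0·-1^2·-1^1 = -1.
(a,b)_23: α=1, u≡13; β=1, v≡18 (mod 23); (13|23)=+1, (18|23)=+1; sign (−1)^1·+1^1·+1^1 = -1.
|Ram(3126045, 69)| = 2, even; anisotropic at {23, 41}.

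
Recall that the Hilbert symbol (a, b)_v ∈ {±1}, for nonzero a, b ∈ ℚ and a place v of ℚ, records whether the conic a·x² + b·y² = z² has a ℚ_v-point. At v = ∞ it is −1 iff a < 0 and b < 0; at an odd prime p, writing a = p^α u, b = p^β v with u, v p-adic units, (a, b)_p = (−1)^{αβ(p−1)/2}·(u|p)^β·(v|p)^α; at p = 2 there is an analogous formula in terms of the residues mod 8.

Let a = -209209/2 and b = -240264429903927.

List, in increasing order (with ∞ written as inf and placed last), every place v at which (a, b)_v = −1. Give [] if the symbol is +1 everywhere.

Mod squares: a ≡ -3458, b ≡ -247. Check v ∈ {∞, 2, 3, 7, 11, 13, 19}.
v=11: a=11^2·(≡10), b=11^6·(≡8) mod 11; (10|11)=-1, (8|11)=-1; (−1)^{2·6·5}·(-1)^6·(-1)^2 = +1.
v=2: v_2(a)=-1, v_2(b)=0; units ≡ 7, 1 (mod 8); ε·ε+αω+βω = 1·0+-1·0+0·0 ≡ 0  ⇒  (a,b)_2 = +1.
v=19: a=19^1·(≡14), b=19^3·(≡6) mod 19; (14|19)=-1, (6|19)=+1; (−1)^{1·3·9}·(-1)^3·(+1)^1 = +1.
v=∞: -3458 < 0 and -247 < 0  ⇒  (a,b)_∞ = -1.
v=7: a=7^1·(≡5), b=7^0·(≡5) mod 7; (5|7)=-1, (5|7)=-1; (−1)^{1·0·3}·(-1)^0·(-1)^1 = -1.
v=13: a=13^1·(≡7), b=13^3·(≡7) mod 13; (7|13)=-1, (7|13)=-1; (−1)^{1·3·6}·(-1)^3·(-1)^1 = +1.
v=3: a=3^0·(≡1), b=3^2·(≡2) mod 3; (1|3)=+1, (2|3)=-1; (−1)^{0·2·1}·(+1)^2·(-1)^0 = +1.
(-3458, -247 / ℚ) ramifies at {7, ∞}: a division algebra.

[7, inf]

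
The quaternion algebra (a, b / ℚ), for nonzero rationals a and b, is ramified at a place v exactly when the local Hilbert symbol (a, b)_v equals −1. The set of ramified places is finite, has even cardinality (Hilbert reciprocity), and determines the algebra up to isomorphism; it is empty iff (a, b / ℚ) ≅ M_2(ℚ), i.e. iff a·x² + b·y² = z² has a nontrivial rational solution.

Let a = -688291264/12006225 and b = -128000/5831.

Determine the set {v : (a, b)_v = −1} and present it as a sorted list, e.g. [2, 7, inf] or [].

[17, inf]

Mod squares: a ≡ -31, b ≡ -595. Check v ∈ {∞, 2, 3, 5, 7, 11, 17, 19, 31}.
v=7: a=7^-2·(≡1), b=7^-3·(≡3) mod 7; (1|7)=+1, (3|7)=-1; (−1)^{-2·-3·3}·(+1)^-3·(-1)^-2 = +1.
v=31: a=31^3·(≡15), b=31^0·(≡10) mod 31; (15|31)=-1, (10|31)=+1; (−1)^{3·0·15}·(-1)^0·(+1)^3 = +1.
v=19: a=19^2·(≡11), b=19^0·(≡8) mod 19; (11|19)=+1, (8|19)=-1; (−1)^{2·0·9}·(+1)^0·(-1)^2 = +1.
v=5: a=5^-2·(≡4), b=5^3·(≡1) mod 5; (4|5)=+1, (1|5)=+1; (−1)^{-2·3·2}·(+1)^3·(+1)^-2 = +1.
v=∞: -31 < 0 and -595 < 0  ⇒  (a,b)_∞ = -1.
v=11: a=11^-2·(≡2), b=11^0·(≡7) mod 11; (2|11)=-1, (7|11)=-1; (−1)^{-2·0·5}·(-1)^0·(-1)^-2 = +1.
v=3: a=3^-4·(≡2), b=3^0·(≡2) mod 3; (2|3)=-1, (2|3)=-1; (−1)^{-4·0·1}·(-1)^0·(-1)^-4 = +1.
v=17: a=17^0·(≡3), b=17^-1·(≡9) mod 17; (3|17)=-1, (9|17)=+1; (−1)^{0·-1·8}·(-1)^-1·(+1)^0 = -1.
v=2: v_2(a)=6, v_2(b)=10; units ≡ 1, 5 (mod 8); ε·ε+αω+βω = 0·0+6·1+10·0 ≡ 0  ⇒  (a,b)_2 = +1.
(-31, -595 / ℚ) ramifies at {17, ∞}: a division algebra.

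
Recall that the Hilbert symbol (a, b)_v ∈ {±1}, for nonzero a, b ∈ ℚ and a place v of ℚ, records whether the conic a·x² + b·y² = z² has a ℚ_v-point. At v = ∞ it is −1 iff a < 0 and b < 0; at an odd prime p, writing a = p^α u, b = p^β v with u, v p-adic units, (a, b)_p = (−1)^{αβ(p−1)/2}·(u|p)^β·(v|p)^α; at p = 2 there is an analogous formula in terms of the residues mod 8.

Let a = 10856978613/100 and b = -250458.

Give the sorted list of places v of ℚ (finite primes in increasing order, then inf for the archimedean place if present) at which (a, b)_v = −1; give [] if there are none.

[2, 19]

Mod squares: a ≡ 13, b ≡ -1482. Check v ∈ {∞, 2, 3, 5, 13, 19}.
v=5: a=5^-2·(≡2), b=5^0·(≡2) mod 5; (2|5)=-1, (2|5)=-1; (−1)^{-2·0·2}·(-1)^0·(-1)^-2 = +1.
v=∞: 13 > 0 and -1482 < 0  ⇒  (a,b)_∞ = +1.
v=3: a=3^4·(≡1), b=3^1·(≡1) mod 3; (1|3)=+1, (1|3)=+1; (−1)^{4·1·1}·(+1)^1·(+1)^4 = +1.
v=2: v_2(a)=-2, v_2(b)=1; units ≡ 5, 3 (mod 8); ε·ε+αω+βω = 0·1+-2·1+1·1 ≡ 1  ⇒  (a,b)_2 = -1.
v=13: a=13^5·(≡12), b=13^3·(≡3) mod 13; (12|13)=+1, (3|13)=+1; (−1)^{5·3·6}·(+1)^3·(+1)^5 = +1.
v=19: a=19^2·(≡14), b=19^1·(≡4) mod 19; (14|19)=-1, (4|19)=+1; (−1)^{2·1·9}·(-1)^1·(+1)^2 = -1.
|Ram(13, -1482)| = 2, even; anisotropic at {2, 19}.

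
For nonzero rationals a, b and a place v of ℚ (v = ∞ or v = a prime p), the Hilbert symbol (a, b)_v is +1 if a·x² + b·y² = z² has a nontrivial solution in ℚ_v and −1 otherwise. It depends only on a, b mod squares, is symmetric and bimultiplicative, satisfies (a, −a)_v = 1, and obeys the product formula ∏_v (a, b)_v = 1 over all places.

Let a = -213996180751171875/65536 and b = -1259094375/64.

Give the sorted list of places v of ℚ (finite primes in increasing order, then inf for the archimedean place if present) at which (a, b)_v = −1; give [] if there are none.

(a, b) ≡ (-3, -24871) mod (ℚ^×)²; places V = {2, 3, 5, 7, 11, 17, 19, ∞}.
(a,b)_5: α=8, u≡2; β=4, v≡1 (mod 5); (2|5)=-1, (1|5)=+1; sign (−1)^0·-1^4·+1^8 = +1.
(a,b)_17: α=2, u≡6; β=1, v≡4 (mod 17); (6|17)=-1, (4|17)=+1; sign (−1)^0·-1^1·+1^2 = -1.
(a,b)_7: α=4, u≡1; β=1, v≡3 (mod 7); (1|7)=+1, (3|7)=-1; sign (−1)^0·+1^1·-1^4 = +1.
(a,b)_11: α=0, u≡6; β=1, v≡9 (mod 11); (6|11)=-1, (9|11)=+1; sign (−1)^0·-1^1·+1^0 = -1.
(a,b)_19: α=2, u≡16; β=1, v≡8 (mod 19); (16|19)=+1, (8|19)=-1; sign (−1)^0·+1^1·-1^2 = +1.
(a,b)_3: α=7, u≡2; β=4, v≡2 (mod 3); (2|3)=-1, (2|3)=-1; sign (−1)^0·-1^4·-1^7 = -1.
(a,b)_2: α=-16, β=-6; u≡5, v≡1 (mod 8); ε(u)ε(v)=0·0, αω(v)=-16·0, βω(u)=-6·1; sum ≡ 0  ⇒  +1.
(a,b)_∞: sgn(-3)=−, sgn(-24871)=−, so -1.
(-3, -24871 / ℚ) ramifies at {3, 11, 17, ∞}: a division algebra.

[3, 11, 17, inf]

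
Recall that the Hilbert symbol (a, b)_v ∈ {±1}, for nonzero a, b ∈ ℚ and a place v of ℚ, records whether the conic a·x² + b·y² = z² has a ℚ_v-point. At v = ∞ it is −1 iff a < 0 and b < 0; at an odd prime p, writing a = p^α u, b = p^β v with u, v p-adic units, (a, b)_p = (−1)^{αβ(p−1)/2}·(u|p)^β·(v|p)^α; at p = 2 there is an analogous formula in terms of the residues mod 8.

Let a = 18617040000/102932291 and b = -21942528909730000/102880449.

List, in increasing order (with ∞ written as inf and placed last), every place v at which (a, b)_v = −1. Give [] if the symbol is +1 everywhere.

Mod squares: a ≡ 374, b ≡ -13. Check v ∈ {∞, 2, 3, 5, 7, 11, 13, 17, 19, 23}.
v=17: a=17^1·(≡7), b=17^2·(≡1) mod 17; (7|17)=-1, (1|17)=+1; (−1)^{1·2·8}·(-1)^2·(+1)^1 = +1.
v=19: a=19^-2·(≡14), b=19^0·(≡16) mod 19; (14|19)=-1, (16|19)=+1; (−1)^{-2·0·9}·(-1)^0·(+1)^-2 = +1.
v=11: a=11^-1·(≡9), b=11^2·(≡1) mod 11; (9|11)=+1, (1|11)=+1; (−1)^{-1·2·5}·(+1)^2·(+1)^-1 = +1.
v=13: a=13^2·(≡4), b=13^7·(≡9) mod 13; (4|13)=+1, (9|13)=+1; (−1)^{2·7·6}·(+1)^7·(+1)^2 = +1.
v=5: a=5^4·(≡4), b=5^4·(≡3) mod 5; (4|5)=+1, (3|5)=-1; (−1)^{4·4·2}·(+1)^4·(-1)^4 = +1.
v=23: a=23^-2·(≡6), b=23^-2·(≡21) mod 23; (6|23)=+1, (21|23)=-1; (−1)^{-2·-2·11}·(+1)^-2·(-1)^-2 = +1.
v=3: a=3^4·(≡2), b=3^-4·(≡2) mod 3; (2|3)=-1, (2|3)=-1; (−1)^{4·-4·1}·(-1)^-4·(-1)^4 = +1.
v=7: a=7^-2·(≡6), b=7^-4·(≡1) mod 7; (6|7)=-1, (1|7)=+1; (−1)^{-2·-4·3}·(-1)^-4·(+1)^-2 = +1.
v=2: v_2(a)=7, v_2(b)=4; units ≡ 3, 3 (mod 8); ε·ε+αω+βω = 1·1+7·1+4·1 ≡ 0  ⇒  (a,b)_2 = +1.
v=∞: 374 > 0 and -13 < 0  ⇒  (a,b)_∞ = +1.
Ram(a, b) = ∅: the form 374·x² + -13·y² − z² is isotropic over every ℚ_v, so by Hasse–Minkowski it is isotropic over ℚ.

[]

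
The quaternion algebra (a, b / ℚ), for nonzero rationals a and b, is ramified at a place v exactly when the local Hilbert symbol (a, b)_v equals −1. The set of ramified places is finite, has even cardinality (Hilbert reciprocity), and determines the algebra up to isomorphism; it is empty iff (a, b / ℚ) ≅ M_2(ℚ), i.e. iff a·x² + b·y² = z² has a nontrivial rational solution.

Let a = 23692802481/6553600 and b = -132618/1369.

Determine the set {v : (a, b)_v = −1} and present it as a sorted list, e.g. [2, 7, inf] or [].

Mod squares: a ≡ 2001, b ≡ -138. Check v ∈ {∞, 2, 3, 5, 23, 29, 31, 37}.
v=3: a=3^3·(≡1), b=3^1·(≡2) mod 3; (1|3)=+1, (2|3)=-1; (−1)^{3·1·1}·(+1)^1·(-1)^3 = +1.
v=29: a=29^1·(≡19), b=29^0·(≡24) mod 29; (19|29)=-1, (24|29)=+1; (−1)^{1·0·14}·(-1)^0·(+1)^1 = +1.
v=23: a=23^1·(≡3), b=23^1·(≡14) mod 23; (3|23)=+1, (14|23)=-1; (−1)^{1·1·11}·(+1)^1·(-1)^1 = +1.
v=5: a=5^-2·(≡4), b=5^0·(≡3) mod 5; (4|5)=+1, (3|5)=-1; (−1)^{-2·0·2}·(+1)^0·(-1)^-2 = +1.
v=∞: 2001 > 0 and -138 < 0  ⇒  (a,b)_∞ = +1.
v=37: a=37^2·(≡7), b=37^-2·(≡27) mod 37; (7|37)=+1, (27|37)=+1; (−1)^{2·-2·18}·(+1)^-2·(+1)^2 = +1.
v=31: a=31^2·(≡17), b=31^2·(≡22) mod 31; (17|31)=-1, (22|31)=-1; (−1)^{2·2·15}·(-1)^2·(-1)^2 = +1.
v=2: v_2(a)=-18, v_2(b)=1; units ≡ 1, 3 (mod 8); ε·ε+αω+βω = 0·1+-18·1+1·0 ≡ 0  ⇒  (a,b)_2 = +1.
Every local symbol is +1, so the conic 2001·x² + -138·y² = z² has ℚ_v-points for all v and hence a ℚ-point; (a, b / ℚ) ≅ M_2(ℚ).

[]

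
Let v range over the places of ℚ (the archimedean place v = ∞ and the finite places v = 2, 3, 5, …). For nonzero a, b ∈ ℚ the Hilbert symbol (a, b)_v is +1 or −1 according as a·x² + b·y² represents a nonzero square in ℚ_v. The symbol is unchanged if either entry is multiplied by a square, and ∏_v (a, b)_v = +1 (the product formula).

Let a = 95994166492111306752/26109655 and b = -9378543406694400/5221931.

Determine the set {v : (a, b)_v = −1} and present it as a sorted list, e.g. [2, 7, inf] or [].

(a, b) ≡ (5610, -11) mod (ℚ^×)²; places V = {2, 3, 5, 11, 13, 17, 23, 43, 53, ∞}.
(a,b)_17: α=3, u≡10; β=2, v≡3 (mod 17); (10|17)=-1, (3|17)=-1; sign (−1)^0·-1^2·-1^3 = -1.
(a,b)_11: α=-1, u≡1; β=-1, v≡8 (mod 11); (1|11)=+1, (8|11)=-1; sign (−1)^1·+1^-1·-1^-1 = +1.
(a,b)_3: α=9, u≡1; β=4, v≡1 (mod 3); (1|3)=+1, (1|3)=+1; sign (−1)^0·+1^4·+1^9 = +1.
(a,b)_23: α=0, u≡10; β=2, v≡9 (mod 23); (10|23)=-1, (9|23)=+1; sign (−1)^0·-1^2·+1^0 = +1.
(a,b)_53: α=-2, u≡27; β=-2, v≡37 (mod 53); (27|53)=-1, (37|53)=+1; sign (−1)^0·-1^-2·+1^-2 = +1.
(a,b)_2: α=29, β=14; u≡5, v≡5 (mod 8); ε(u)ε(v)=0·0, αω(v)=29·1, βω(u)=14·1; sum ≡ 1  ⇒  -1.
(a,b)_5: α=-1, u≡2; β=2, v≡4 (mod 5); (2|5)=-1, (4|5)=+1; sign (−1)^0·-1^2·+1^-1 = +1.
(a,b)_13: α=-2, u≡7; β=-2, v≡8 (mod 13); (7|13)=-1, (8|13)=-1; sign (−1)^0·-1^-2·-1^-2 = +1.
(a,b)_43: α=2, u≡30; β=2, v≡2 (mod 43); (30|43)=-1, (2|43)=-1; sign (−1)^0·-1^2·-1^2 = +1.
(a,b)_∞: sgn(5610)=+, sgn(-11)=−, so +1.
|Ram(5610, -11)| = 2, even; anisotropic at {2, 17}.

[2, 17]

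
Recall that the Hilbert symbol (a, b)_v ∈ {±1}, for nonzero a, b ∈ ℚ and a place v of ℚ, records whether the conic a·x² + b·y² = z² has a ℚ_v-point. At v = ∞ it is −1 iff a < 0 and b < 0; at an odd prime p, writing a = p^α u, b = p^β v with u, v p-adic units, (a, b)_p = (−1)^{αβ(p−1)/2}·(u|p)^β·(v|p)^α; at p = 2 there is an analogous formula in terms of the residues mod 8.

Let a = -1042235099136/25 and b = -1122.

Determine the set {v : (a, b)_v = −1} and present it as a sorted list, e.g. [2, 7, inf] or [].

(a, b) ≡ (-66, -1122) mod (ℚ^×)²; places V = {2, 3, 5, 7, 11, 17, ∞}.
(a,b)_7: α=2, u≡2; β=0, v≡5 (mod 7); (2|7)=+1, (5|7)=-1; sign (−1)^0·+1^0·-1^2 = +1.
(a,b)_3: α=3, u≡2; β=1, v≡1 (mod 3); (2|3)=-1, (1|3)=+1; sign (−1)^1·-1^1·+1^3 = +1.
(a,b)_2: α=11, β=1; u≡7, v≡7 (mod 8); ε(u)ε(v)=1·1, αω(v)=11·0, βω(u)=1·0; sum ≡ 1  ⇒  -1.
(a,b)_∞: sgn(-66)=−, sgn(-1122)=−, so -1.
(a,b)_5: α=-2, u≡4; β=0, v≡3 (mod 5); (4|5)=+1, (3|5)=-1; sign (−1)^0·+1^0·-1^-2 = +1.
(a,b)_11: α=3, u≡5; β=1, v≡8 (mod 11); (5|11)=+1, (8|11)=-1; sign (−1)^1·+1^1·-1^3 = +1.
(a,b)_17: α=2, u≡15; β=1, v≡2 (mod 17); (15|17)=+1, (2|17)=+1; sign (−1)^0·+1^1·+1^2 = +1.
(-66, -1122 / ℚ) ramifies at {2, ∞}: a division algebra.

[2, inf]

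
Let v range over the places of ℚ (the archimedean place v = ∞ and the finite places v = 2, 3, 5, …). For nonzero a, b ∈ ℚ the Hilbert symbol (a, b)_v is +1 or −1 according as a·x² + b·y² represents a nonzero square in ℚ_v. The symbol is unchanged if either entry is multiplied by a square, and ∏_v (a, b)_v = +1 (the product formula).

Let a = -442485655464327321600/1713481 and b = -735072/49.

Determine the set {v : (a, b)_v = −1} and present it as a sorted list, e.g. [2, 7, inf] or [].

(a, b) ≡ (-34086, -45942) mod (ℚ^×)²; places V = {2, 3, 5, 7, 11, 13, 17, 19, 23, 31, ∞}.
(a,b)_5: α=2, u≡1; β=0, v≡2 (mod 5); (1|5)=+1, (2|5)=-1; sign (−1)^0·+1^0·-1^2 = +1.
(a,b)_11: α=-2, u≡4; β=0, v≡5 (mod 11); (4|11)=+1, (5|11)=+1; sign (−1)^0·+1^0·+1^-2 = +1.
(a,b)_23: α=1, u≡13; β=0, v≡18 (mod 23); (13|23)=+1, (18|23)=+1; sign (−1)^0·+1^0·+1^1 = +1.
(a,b)_2: α=11, β=5; u≡5, v≡5 (mod 8); ε(u)ε(v)=0·0, αω(v)=11·1, βω(u)=5·1; sum ≡ 0  ⇒  +1.
(a,b)_17: α=-2, u≡13; β=0, v≡13 (mod 17); (13|17)=+1, (13|17)=+1; sign (−1)^0·+1^0·+1^-2 = +1.
(a,b)_13: α=3, u≡9; β=1, v≡11 (mod 13); (9|13)=+1, (11|13)=-1; sign (−1)^0·+1^1·-1^3 = -1.
(a,b)_3: α=3, u≡2; β=1, v≡1 (mod 3); (2|3)=-1, (1|3)=+1; sign (−1)^1·-1^1·+1^3 = +1.
(a,b)_19: α=3, u≡16; β=1, v≡10 (mod 19); (16|19)=+1, (10|19)=-1; sign (−1)^1·+1^1·-1^3 = +1.
(a,b)_∞: sgn(-34086)=−, sgn(-45942)=−, so -1.
(a,b)_7: α=-2, u≡4; β=-2, v≡5 (mod 7); (4|7)=+1, (5|7)=-1; sign (−1)^0·+1^-2·-1^-2 = +1.
(a,b)_31: α=4, u≡20; β=1, v≡26 (mod 31); (20|31)=+1, (26|31)=-1; sign (−1)^0·+1^1·-1^4 = +1.
|Ram(-34086, -45942)| = 2, even; anisotropic at {13, ∞}.

[13, inf]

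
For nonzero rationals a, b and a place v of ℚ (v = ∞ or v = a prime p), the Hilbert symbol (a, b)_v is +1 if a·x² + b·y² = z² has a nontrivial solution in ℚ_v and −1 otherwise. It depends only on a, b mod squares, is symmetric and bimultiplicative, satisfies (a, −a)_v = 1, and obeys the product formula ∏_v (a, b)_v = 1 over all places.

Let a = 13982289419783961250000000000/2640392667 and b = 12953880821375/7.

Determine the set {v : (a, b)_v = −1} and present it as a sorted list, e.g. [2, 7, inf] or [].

[3, 13, 19, 23]

(a, b) ≡ (85215, 665) mod (ℚ^×)²; places V = {2, 3, 5, 7, 11, 13, 19, 23, 29, 31, ∞}.
(a,b)_13: α=5, u≡10; β=4, v≡8 (mod 13); (10|13)=+1, (8|13)=-1; sign (−1)^0·+1^4·-1^5 = -1.
(a,b)_3: α=-3, u≡1; β=0, v≡2 (mod 3); (1|3)=+1, (2|3)=-1; sign (−1)^0·+1^0·-1^-3 = -1.
(a,b)_11: α=-2, u≡4; β=0, v≡3 (mod 11); (4|11)=+1, (3|11)=+1; sign (−1)^0·+1^0·+1^-2 = +1.
(a,b)_7: α=0, u≡4; β=-1, v≡4 (mod 7); (4|7)=+1, (4|7)=+1; sign (−1)^0·+1^-1·+1^0 = +1.
(a,b)_29: α=-2, u≡16; β=0, v≡11 (mod 29); (16|29)=+1, (11|29)=-1; sign (−1)^0·+1^0·-1^-2 = +1.
(a,b)_31: α=-2, u≡12; β=0, v≡14 (mod 31); (12|31)=-1, (14|31)=+1; sign (−1)^0·-1^0·+1^-2 = +1.
(a,b)_5: α=13, u≡3; β=3, v≡3 (mod 5); (3|5)=-1, (3|5)=-1; sign (−1)^0·-1^3·-1^13 = +1.
(a,b)_19: α=5, u≡6; β=3, v≡11 (mod 19); (6|19)=+1, (11|19)=+1; sign (−1)^1·+1^3·+1^5 = -1.
(a,b)_∞: sgn(85215)=+, sgn(665)=+, so +1.
(a,b)_23: α=3, u≡12; β=2, v≡7 (mod 23); (12|23)=+1, (7|23)=-1; sign (−1)^0·+1^2·-1^3 = -1.
(a,b)_2: α=10, β=0; u≡7, v≡1 (mod 8); ε(u)ε(v)=1·0, αω(v)=10·0, βω(u)=0·0; sum ≡ 0  ⇒  +1.
Ram(85215, 665) = {3, 13, 19, 23}; no ℚ_3-point on the conic.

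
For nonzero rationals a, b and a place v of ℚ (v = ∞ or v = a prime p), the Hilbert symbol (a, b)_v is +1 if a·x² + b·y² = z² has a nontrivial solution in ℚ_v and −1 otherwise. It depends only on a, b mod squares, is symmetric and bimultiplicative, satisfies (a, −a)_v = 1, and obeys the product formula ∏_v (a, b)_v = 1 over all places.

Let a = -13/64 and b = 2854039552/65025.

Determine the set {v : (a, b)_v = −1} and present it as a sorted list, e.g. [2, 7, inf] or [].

Mod squares: a ≡ -13, b ≡ 4123. Check v ∈ {∞, 2, 3, 5, 7, 13, 17, 19, 31}.
v=3: a=3^0·(≡2), b=3^-2·(≡1) mod 3; (2|3)=-1, (1|3)=+1; (−1)^{0·-2·1}·(-1)^-2·(+1)^0 = +1.
v=∞: -13 < 0 and 4123 > 0  ⇒  (a,b)_∞ = +1.
v=2: v_2(a)=-6, v_2(b)=12; units ≡ 3, 3 (mod 8); ε·ε+αω+βω = 1·1+-6·1+12·1 ≡ 1  ⇒  (a,b)_2 = -1.
v=13: a=13^1·(≡1), b=13^2·(≡11) mod 13; (1|13)=+1, (11|13)=-1; (−1)^{1·2·6}·(+1)^2·(-1)^1 = -1.
v=17: a=17^0·(≡16), b=17^-2·(≡15) mod 17; (16|17)=+1, (15|17)=+1; (−1)^{0·-2·8}·(+1)^-2·(+1)^0 = +1.
v=19: a=19^0·(≡9), b=19^1·(≡2) mod 19; (9|19)=+1, (2|19)=-1; (−1)^{0·1·9}·(+1)^1·(-1)^0 = +1.
v=31: a=31^0·(≡9), b=31^1·(≡28) mod 31; (9|31)=+1, (28|31)=+1; (−1)^{0·1·15}·(+1)^1·(+1)^0 = +1.
v=5: a=5^0·(≡3), b=5^-2·(≡2) mod 5; (3|5)=-1, (2|5)=-1; (−1)^{0·-2·2}·(-1)^-2·(-1)^0 = +1.
v=7: a=7^0·(≡1), b=7^1·(≡4) mod 7; (1|7)=+1, (4|7)=+1; (−1)^{0·1·3}·(+1)^1·(+1)^0 = +1.
Ram(-13, 4123) = {2, 13}; no ℚ_2-point on the conic.

[2, 13]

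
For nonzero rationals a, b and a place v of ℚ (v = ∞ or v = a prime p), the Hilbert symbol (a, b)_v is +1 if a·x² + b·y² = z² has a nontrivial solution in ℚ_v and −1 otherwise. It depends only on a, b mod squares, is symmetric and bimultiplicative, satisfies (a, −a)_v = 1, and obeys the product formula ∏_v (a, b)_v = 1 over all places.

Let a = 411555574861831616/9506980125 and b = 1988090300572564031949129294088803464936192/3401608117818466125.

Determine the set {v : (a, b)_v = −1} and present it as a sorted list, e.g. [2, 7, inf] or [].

[2, 5, 43, 47]

(a, b) ≡ (6869755, 9529015) mod (ℚ^×)²; places V = {2, 3, 5, 11, 17, 19, 23, 29, 31, 37, 41, 43, 47, ∞}.
(a,b)_19: α=-2, u≡5; β=0, v≡2 (mod 19); (5|19)=+1, (2|19)=-1; sign (−1)^0·+1^0·-1^-2 = +1.
(a,b)_3: α=-6, u≡1; β=-18, v≡1 (mod 3); (1|3)=+1, (1|3)=+1; sign (−1)^0·+1^-18·+1^-6 = +1.
(a,b)_2: α=6, β=8; u≡3, v≡7 (mod 8); ε(u)ε(v)=1·1, αω(v)=6·0, βω(u)=8·1; sum ≡ 1  ⇒  -1.
(a,b)_37: α=2, u≡19; β=6, v≡29 (mod 37); (19|37)=-1, (29|37)=-1; sign (−1)^0·-1^6·-1^2 = +1.
(a,b)_29: α=0, u≡8; β=-2, v≡15 (mod 29); (8|29)=-1, (15|29)=-1; sign (−1)^0·-1^-2·-1^0 = +1.
(a,b)_∞: sgn(6869755)=+, sgn(9529015)=+, so +1.
(a,b)_5: α=-3, u≡1; β=-3, v≡3 (mod 5); (1|5)=+1, (3|5)=-1; sign (−1)^0·+1^-3·-1^-3 = -1.
(a,b)_17: α=-2, u≡13; β=-4, v≡3 (mod 17); (13|17)=+1, (3|17)=-1; sign (−1)^0·+1^-4·-1^-2 = +1.
(a,b)_23: α=1, u≡19; β=3, v≡8 (mod 23); (19|23)=-1, (8|23)=+1; sign (−1)^1·-1^3·+1^1 = +1.
(a,b)_43: α=4, u≡37; β=9, v≡34 (mod 43); (37|43)=-1, (34|43)=-1; sign (−1)^0·-1^9·-1^4 = -1.
(a,b)_47: α=1, u≡28; β=3, v≡3 (mod 47); (28|47)=+1, (3|47)=+1; sign (−1)^1·+1^3·+1^1 = -1.
(a,b)_11: α=0, u≡8; β=2, v≡3 (mod 11); (8|11)=-1, (3|11)=+1; sign (−1)^0·-1^2·+1^0 = +1.
(a,b)_41: α=1, u≡22; β=1, v≡27 (mod 41); (22|41)=-1, (27|41)=-1; sign (−1)^0·-1^1·-1^1 = +1.
(a,b)_31: α=1, u≡12; β=2, v≡20 (mod 31); (12|31)=-1, (20|31)=+1; sign (−1)^0·-1^2·+1^1 = +1.
(6869755, 9529015 / ℚ) ramifies at {2, 5, 43, 47}: a division algebra.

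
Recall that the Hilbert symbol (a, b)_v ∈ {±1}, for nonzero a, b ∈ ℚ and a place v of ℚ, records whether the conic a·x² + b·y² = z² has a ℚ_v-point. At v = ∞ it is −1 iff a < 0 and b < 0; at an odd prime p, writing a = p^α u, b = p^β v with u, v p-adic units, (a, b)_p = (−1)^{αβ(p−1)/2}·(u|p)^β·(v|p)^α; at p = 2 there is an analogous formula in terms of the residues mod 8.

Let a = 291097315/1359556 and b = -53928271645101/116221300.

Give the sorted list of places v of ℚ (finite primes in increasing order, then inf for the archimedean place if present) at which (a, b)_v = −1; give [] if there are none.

[2, 5, 13, 31]

(a, b) ≡ (115, -1297257) mod (ℚ^×)²; places V = {2, 3, 5, 7, 11, 13, 23, 29, 31, 37, 41, 43, 53, ∞}.
(a,b)_37: α=2, u≡21; β=1, v≡5 (mod 37); (21|37)=+1, (5|37)=-1; sign (−1)^0·+1^1·-1^2 = +1.
(a,b)_43: α=2, u≡28; β=0, v≡38 (mod 43); (28|43)=-1, (38|43)=+1; sign (−1)^0·-1^0·+1^2 = +1.
(a,b)_3: α=0, u≡1; β=9, v≡1 (mod 3); (1|3)=+1, (1|3)=+1; sign (−1)^0·+1^9·+1^0 = +1.
(a,b)_31: α=0, u≡17; β=1, v≡23 (mod 31); (17|31)=-1, (23|31)=-1; sign (−1)^0·-1^1·-1^0 = -1.
(a,b)_41: α=0, u≡5; β=2, v≡7 (mod 41); (5|41)=+1, (7|41)=-1; sign (−1)^0·+1^2·-1^0 = +1.
(a,b)_53: α=-2, u≡24; β=0, v≡16 (mod 53); (24|53)=+1, (16|53)=+1; sign (−1)^0·+1^0·+1^-2 = +1.
(a,b)_23: α=1, u≡19; β=-2, v≡3 (mod 23); (19|23)=-1, (3|23)=+1; sign (−1)^0·-1^-2·+1^1 = +1.
(a,b)_5: α=1, u≡3; β=-2, v≡2 (mod 5); (3|5)=-1, (2|5)=-1; sign (−1)^0·-1^-2·-1^1 = -1.
(a,b)_29: α=0, u≡6; β=1, v≡21 (mod 29); (6|29)=+1, (21|29)=-1; sign (−1)^0·+1^1·-1^0 = +1.
(a,b)_13: α=0, u≡5; β=-3, v≡10 (mod 13); (5|13)=-1, (10|13)=+1; sign (−1)^0·-1^-3·+1^0 = -1.
(a,b)_7: α=0, u≡6; β=2, v≡1 (mod 7); (6|7)=-1, (1|7)=+1; sign (−1)^0·-1^2·+1^0 = +1.
(a,b)_2: α=-2, β=-2; u≡3, v≡7 (mod 8); ε(u)ε(v)=1·1, αω(v)=-2·0, βω(u)=-2·1; sum ≡ 1  ⇒  -1.
(a,b)_11: α=-2, u≡5; β=0, v≡6 (mod 11); (5|11)=+1, (6|11)=-1; sign (−1)^0·+1^0·-1^-2 = +1.
(a,b)_∞: sgn(115)=+, sgn(-1297257)=−, so +1.
Ram(115, -1297257) = {2, 5, 13, 31}; no ℚ_2-point on the conic.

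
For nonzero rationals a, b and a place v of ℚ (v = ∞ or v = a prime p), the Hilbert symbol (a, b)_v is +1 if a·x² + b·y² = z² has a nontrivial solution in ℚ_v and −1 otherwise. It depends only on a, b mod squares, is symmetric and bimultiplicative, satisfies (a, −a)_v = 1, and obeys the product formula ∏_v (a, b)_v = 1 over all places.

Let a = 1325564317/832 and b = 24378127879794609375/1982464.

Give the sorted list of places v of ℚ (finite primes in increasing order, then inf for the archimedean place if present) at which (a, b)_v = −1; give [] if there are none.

[7, 19]

(a, b) ≡ (1729, 455) mod (ℚ^×)²; places V = {2, 3, 5, 7, 11, 13, 17, 19, 41, ∞}.
(a,b)_17: α=0, u≡7; β=2, v≡13 (mod 17); (7|17)=-1, (13|17)=+1; sign (−1)^0·-1^2·+1^0 = +1.
(a,b)_7: α=3, u≡4; β=5, v≡1 (mod 7); (4|7)=+1, (1|7)=+1; sign (−1)^1·+1^5·+1^3 = -1.
(a,b)_2: α=-6, β=-14; u≡1, v≡7 (mod 8); ε(u)ε(v)=0·1, αω(v)=-6·0, βω(u)=-14·0; sum ≡ 0  ⇒  +1.
(a,b)_19: α=1, u≡8; β=2, v≡15 (mod 19); (8|19)=-1, (15|19)=-1; sign (−1)^0·-1^2·-1^1 = -1.
(a,b)_3: α=0, u≡1; β=4, v≡2 (mod 3); (1|3)=+1, (2|3)=-1; sign (−1)^0·+1^4·-1^0 = +1.
(a,b)_∞: sgn(1729)=+, sgn(455)=+, so +1.
(a,b)_41: α=2, u≡14; β=0, v≡18 (mod 41); (14|41)=-1, (18|41)=+1; sign (−1)^0·-1^0·+1^2 = +1.
(a,b)_13: α=-1, u≡1; β=3, v≡1 (mod 13); (1|13)=+1, (1|13)=+1; sign (−1)^0·+1^3·+1^-1 = +1.
(a,b)_5: α=0, u≡1; β=7, v≡4 (mod 5); (1|5)=+1, (4|5)=+1; sign (−1)^0·+1^7·+1^0 = +1.
(a,b)_11: α=2, u≡8; β=-2, v≡3 (mod 11); (8|11)=-1, (3|11)=+1; sign (−1)^0·-1^-2·+1^2 = +1.
|Ram(1729, 455)| = 2, even; anisotropic at {7, 19}.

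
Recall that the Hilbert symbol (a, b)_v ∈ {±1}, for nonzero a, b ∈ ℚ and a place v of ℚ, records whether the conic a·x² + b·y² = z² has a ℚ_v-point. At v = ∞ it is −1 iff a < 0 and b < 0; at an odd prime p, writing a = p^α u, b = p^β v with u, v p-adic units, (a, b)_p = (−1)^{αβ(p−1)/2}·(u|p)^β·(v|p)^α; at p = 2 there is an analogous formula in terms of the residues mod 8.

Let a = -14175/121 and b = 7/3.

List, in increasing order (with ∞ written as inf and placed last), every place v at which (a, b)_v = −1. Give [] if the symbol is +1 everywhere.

[3, 7]

(a, b) ≡ (-7, 21) mod (ℚ^×)²; places V = {2, 3, 5, 7, 11, ∞}.
(a,b)_11: α=-2, u≡4; β=0, v≡6 (mod 11); (4|11)=+1, (6|11)=-1; sign (−1)^0·+1^0·-1^-2 = +1.
(a,b)_2: α=0, β=0; u≡1, v≡5 (mod 8); ε(u)ε(v)=0·0, αω(v)=0·1, βω(u)=0·0; sum ≡ 0  ⇒  +1.
(a,b)_7: α=1, u≡6; β=1, v≡5 (mod 7); (6|7)=-1, (5|7)=-1; sign (−1)^1·-1^1·-1^1 = -1.
(a,b)_5: α=2, u≡3; β=0, v≡4 (mod 5); (3|5)=-1, (4|5)=+1; sign (−1)^0·-1^0·+1^2 = +1.
(a,b)_3: α=4, u≡2; β=-1, v≡1 (mod 3); (2|3)=-1, (1|3)=+1; sign (−1)^0·-1^-1·+1^4 = -1.
(a,b)_∞: sgn(-7)=−, sgn(21)=+, so +1.
(-7, 21 / ℚ) ramifies at {3, 7}: a division algebra.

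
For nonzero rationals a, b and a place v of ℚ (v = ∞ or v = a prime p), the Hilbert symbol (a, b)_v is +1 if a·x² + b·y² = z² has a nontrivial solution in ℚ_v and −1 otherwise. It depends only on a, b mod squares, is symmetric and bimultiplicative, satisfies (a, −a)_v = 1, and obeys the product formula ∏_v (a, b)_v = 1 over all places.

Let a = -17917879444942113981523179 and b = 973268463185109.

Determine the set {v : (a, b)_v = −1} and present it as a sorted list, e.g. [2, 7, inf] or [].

Mod squares: a ≡ -37851, b ≡ 486381. Check v ∈ {∞, 2, 3, 7, 11, 13, 19, 23, 31, 37, 53}.
v=31: a=31^3·(≡14), b=31^2·(≡3) mod 31; (14|31)=+1, (3|31)=-1; (−1)^{3·2·15}·(+1)^2·(-1)^3 = -1.
v=2: v_2(a)=0, v_2(b)=0; units ≡ 5, 5 (mod 8); ε·ε+αω+βω = 0·0+0·1+0·1 ≡ 0  ⇒  (a,b)_2 = +1.
v=37: a=37^3·(≡8), b=37^2·(≡10) mod 37; (8|37)=-1, (10|37)=+1; (−1)^{3·2·18}·(-1)^2·(+1)^3 = +1.
v=23: a=23^2·(≡17), b=23^1·(≡17) mod 23; (17|23)=-1, (17|23)=-1; (−1)^{2·1·11}·(-1)^1·(-1)^2 = -1.
v=3: a=3^5·(≡1), b=3^3·(≡1) mod 3; (1|3)=+1, (1|3)=+1; (−1)^{5·3·1}·(+1)^3·(+1)^5 = -1.
v=∞: -37851 < 0 and 486381 > 0  ⇒  (a,b)_∞ = +1.
v=11: a=11^1·(≡8), b=11^0·(≡3) mod 11; (8|11)=-1, (3|11)=+1; (−1)^{1·0·5}·(-1)^0·(+1)^1 = +1.
v=7: a=7^2·(≡3), b=7^1·(≡2) mod 7; (3|7)=-1, (2|7)=+1; (−1)^{2·1·3}·(-1)^1·(+1)^2 = -1.
v=53: a=53^2·(≡7), b=53^1·(≡8) mod 53; (7|53)=+1, (8|53)=-1; (−1)^{2·1·26}·(+1)^1·(-1)^2 = +1.
v=13: a=13^2·(≡2), b=13^2·(≡10) mod 13; (2|13)=-1, (10|13)=+1; (−1)^{2·2·6}·(-1)^2·(+1)^2 = +1.
v=19: a=19^2·(≡9), b=19^1·(≡9) mod 19; (9|19)=+1, (9|19)=+1; (−1)^{2·1·9}·(+1)^1·(+1)^2 = +1.
|Ram(-37851, 486381)| = 4, even; anisotropic at {3, 7, 23, 31}.

[3, 7, 23, 31]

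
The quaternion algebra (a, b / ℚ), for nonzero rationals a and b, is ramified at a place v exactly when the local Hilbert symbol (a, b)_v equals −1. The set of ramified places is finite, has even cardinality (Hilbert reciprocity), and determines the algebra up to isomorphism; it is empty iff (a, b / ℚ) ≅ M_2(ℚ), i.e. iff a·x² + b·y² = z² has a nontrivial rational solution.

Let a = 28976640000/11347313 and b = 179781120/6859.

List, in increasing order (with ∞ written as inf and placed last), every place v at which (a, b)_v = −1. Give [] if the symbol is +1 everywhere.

Mod squares: a ≡ 3927, b ≡ 570. Check v ∈ {∞, 2, 3, 5, 7, 11, 17, 19, 43}.
v=∞: 3927 > 0 and 570 > 0  ⇒  (a,b)_∞ = +1.
v=2: v_2(a)=12, v_2(b)=9; units ≡ 7, 5 (mod 8); ε·ε+αω+βω = 1·0+12·1+9·0 ≡ 0  ⇒  (a,b)_2 = +1.
v=11: a=11^1·(≡4), b=11^0·(≡4) mod 11; (4|11)=+1, (4|11)=+1; (−1)^{1·0·5}·(+1)^0·(+1)^1 = +1.
v=19: a=19^-2·(≡13), b=19^-3·(≡4) mod 19; (13|19)=-1, (4|19)=+1; (−1)^{-2·-3·9}·(-1)^-3·(+1)^-2 = -1.
v=43: a=43^-2·(≡40), b=43^0·(≡24) mod 43; (40|43)=+1, (24|43)=+1; (−1)^{-2·0·21}·(+1)^0·(+1)^-2 = +1.
v=7: a=7^3·(≡2), b=7^0·(≡6) mod 7; (2|7)=+1, (6|7)=-1; (−1)^{3·0·3}·(+1)^0·(-1)^3 = -1.
v=5: a=5^4·(≡3), b=5^1·(≡1) mod 5; (3|5)=-1, (1|5)=+1; (−1)^{4·1·2}·(-1)^1·(+1)^4 = -1.
v=3: a=3^1·(≡1), b=3^5·(≡1) mod 3; (1|3)=+1, (1|3)=+1; (−1)^{1·5·1}·(+1)^5·(+1)^1 = -1.
v=17: a=17^-1·(≡5), b=17^2·(≡2) mod 17; (5|17)=-1, (2|17)=+1; (−1)^{-1·2·8}·(-1)^2·(+1)^-1 = +1.
(3927, 570 / ℚ) ramifies at {3, 5, 7, 19}: a division algebra.

[3, 5, 7, 19]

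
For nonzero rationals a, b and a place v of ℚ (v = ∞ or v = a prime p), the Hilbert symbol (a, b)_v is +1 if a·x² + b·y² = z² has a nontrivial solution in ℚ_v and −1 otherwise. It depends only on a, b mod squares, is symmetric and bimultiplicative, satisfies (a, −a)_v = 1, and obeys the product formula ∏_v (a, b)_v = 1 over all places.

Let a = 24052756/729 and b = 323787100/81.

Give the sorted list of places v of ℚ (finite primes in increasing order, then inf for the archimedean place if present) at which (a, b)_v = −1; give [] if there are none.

[7, 17]

(a, b) ≡ (35581, 391) mod (ℚ^×)²; places V = {2, 3, 5, 7, 13, 17, 23, ∞}.
(a,b)_17: α=1, u≡4; β=1, v≡6 (mod 17); (4|17)=+1, (6|17)=-1; sign (−1)^0·+1^1·-1^1 = -1.
(a,b)_3: α=-6, u≡1; β=-4, v≡1 (mod 3); (1|3)=+1, (1|3)=+1; sign (−1)^0·+1^-4·+1^-6 = +1.
(a,b)_23: α=1, u≡12; β=1, v≡19 (mod 23); (12|23)=+1, (19|23)=-1; sign (−1)^1·+1^1·-1^1 = +1.
(a,b)_13: α=3, u≡2; β=2, v≡4 (mod 13); (2|13)=-1, (4|13)=+1; sign (−1)^0·-1^2·+1^3 = +1.
(a,b)_2: α=2, β=2; u≡5, v≡7 (mod 8); ε(u)ε(v)=0·1, αω(v)=2·0, βω(u)=2·1; sum ≡ 0  ⇒  +1.
(a,b)_5: α=0, u≡4; β=2, v≡4 (mod 5); (4|5)=+1, (4|5)=+1; sign (−1)^0·+1^2·+1^0 = +1.
(a,b)_∞: sgn(35581)=+, sgn(391)=+, so +1.
(a,b)_7: α=1, u≡4; β=2, v≡3 (mod 7); (4|7)=+1, (3|7)=-1; sign (−1)^0·+1^2·-1^1 = -1.
(35581, 391 / ℚ) ramifies at {7, 17}: a division algebra.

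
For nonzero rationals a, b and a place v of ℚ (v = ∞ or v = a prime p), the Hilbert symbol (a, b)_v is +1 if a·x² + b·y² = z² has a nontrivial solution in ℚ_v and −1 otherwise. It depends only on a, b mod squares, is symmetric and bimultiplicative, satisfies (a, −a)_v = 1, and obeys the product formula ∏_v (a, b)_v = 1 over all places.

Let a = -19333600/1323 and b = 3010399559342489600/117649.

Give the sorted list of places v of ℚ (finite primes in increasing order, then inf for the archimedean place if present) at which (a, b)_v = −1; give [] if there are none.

[3, 13]

(a, b) ≡ (-858, 26) mod (ℚ^×)²; places V = {2, 3, 5, 7, 11, 13, ∞}.
(a,b)_5: α=2, u≡2; β=2, v≡1 (mod 5); (2|5)=-1, (1|5)=+1; sign (−1)^0·-1^2·+1^2 = +1.
(a,b)_11: α=1, u≡8; β=4, v≡1 (mod 11); (8|11)=-1, (1|11)=+1; sign (−1)^0·-1^4·+1^1 = +1.
(a,b)_13: α=3, u≡4; β=7, v≡5 (mod 13); (4|13)=+1, (5|13)=-1; sign (−1)^0·+1^7·-1^3 = -1.
(a,b)_3: α=-3, u≡2; β=0, v≡2 (mod 3); (2|3)=-1, (2|3)=-1; sign (−1)^0·-1^0·-1^-3 = -1.
(a,b)_2: α=5, β=17; u≡3, v≡5 (mod 8); ε(u)ε(v)=1·0, αω(v)=5·1, βω(u)=17·1; sum ≡ 0  ⇒  +1.
(a,b)_∞: sgn(-858)=−, sgn(26)=+, so +1.
(a,b)_7: α=-2, u≡6; β=-6, v≡6 (mod 7); (6|7)=-1, (6|7)=-1; sign (−1)^0·-1^-6·-1^-2 = +1.
Ram(-858, 26) = {3, 13}; no ℚ_3-point on the conic.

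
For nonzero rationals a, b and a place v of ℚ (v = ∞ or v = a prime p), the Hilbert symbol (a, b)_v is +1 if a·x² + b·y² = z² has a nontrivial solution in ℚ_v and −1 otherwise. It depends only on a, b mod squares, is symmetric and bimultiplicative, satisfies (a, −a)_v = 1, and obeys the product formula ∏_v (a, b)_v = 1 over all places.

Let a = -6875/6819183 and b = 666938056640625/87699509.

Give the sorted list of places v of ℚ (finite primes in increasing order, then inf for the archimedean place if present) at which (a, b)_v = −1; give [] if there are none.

Mod squares: a ≡ -77, b ≡ 6293. Check v ∈ {∞, 2, 3, 5, 7, 11, 17, 29, 31, 37, 47}.
v=2: v_2(a)=0, v_2(b)=0; units ≡ 3, 5 (mod 8); ε·ε+αω+βω = 1·0+0·1+0·1 ≡ 0  ⇒  (a,b)_2 = +1.
v=7: a=7^-3·(≡6), b=7^1·(≡3) mod 7; (6|7)=-1, (3|7)=-1; (−1)^{-3·1·3}·(-1)^1·(-1)^-3 = -1.
v=∞: -77 < 0 and 6293 > 0  ⇒  (a,b)_∞ = +1.
v=3: a=3^-2·(≡1), b=3^2·(≡2) mod 3; (1|3)=+1, (2|3)=-1; (−1)^{-2·2·1}·(+1)^2·(-1)^-2 = +1.
v=37: a=37^0·(≡9), b=37^-2·(≡16) mod 37; (9|37)=+1, (16|37)=+1; (−1)^{0·-2·18}·(+1)^-2·(+1)^0 = +1.
v=17: a=17^0·(≡16), b=17^2·(≡6) mod 17; (16|17)=+1, (6|17)=-1; (−1)^{0·2·8}·(+1)^2·(-1)^0 = +1.
v=5: a=5^4·(≡3), b=5^10·(≡3) mod 5; (3|5)=-1, (3|5)=-1; (−1)^{4·10·2}·(-1)^10·(-1)^4 = +1.
v=29: a=29^0·(≡8), b=29^-1·(≡15) mod 29; (8|29)=-1, (15|29)=-1; (−1)^{0·-1·14}·(-1)^-1·(-1)^0 = -1.
v=11: a=11^1·(≡3), b=11^2·(≡1) mod 11; (3|11)=+1, (1|11)=+1; (−1)^{1·2·5}·(+1)^2·(+1)^1 = +1.
v=31: a=31^0·(≡5), b=31^1·(≡29) mod 31; (5|31)=+1, (29|31)=-1; (−1)^{0·1·15}·(+1)^1·(-1)^0 = +1.
v=47: a=47^-2·(≡4), b=47^-2·(≡18) mod 47; (4|47)=+1, (18|47)=+1; (−1)^{-2·-2·23}·(+1)^-2·(+1)^-2 = +1.
Ram(-77, 6293) = {7, 29}; no ℚ_7-point on the conic.

[7, 29]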